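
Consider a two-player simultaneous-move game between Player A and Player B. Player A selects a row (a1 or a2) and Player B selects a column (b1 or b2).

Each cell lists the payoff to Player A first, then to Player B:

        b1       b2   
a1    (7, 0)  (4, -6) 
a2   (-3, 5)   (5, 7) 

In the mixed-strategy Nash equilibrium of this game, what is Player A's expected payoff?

First find y, the probability Player B plays b1, from Player A's indifference between a1 and a2: 7y + 4(1−y) = −3y + 5(1−y), giving y = 1/11.
Since Player A is indifferent in equilibrium, Player A's expected payoff equals the payoff from either row against (1/11, 10/11). Using a1: 7(1/11) + 4(10/11) = 47/11.

47/11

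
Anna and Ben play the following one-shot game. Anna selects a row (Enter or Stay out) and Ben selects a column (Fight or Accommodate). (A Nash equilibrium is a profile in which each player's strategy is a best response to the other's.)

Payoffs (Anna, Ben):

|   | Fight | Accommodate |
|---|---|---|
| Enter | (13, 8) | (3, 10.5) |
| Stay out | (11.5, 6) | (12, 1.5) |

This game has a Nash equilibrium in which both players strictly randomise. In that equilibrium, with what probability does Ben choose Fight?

6/7

Let q be the probability that Ben plays Fight. In a completely mixed equilibrium, Anna must be indifferent between Enter and Stay out.
Anna's expected payoff from Enter is 13q + 3(1−q); from Stay out it is 11.5q + 12(1−q).
Setting these equal: 10q + 3 = −0.5q + 12, so q = 6/7.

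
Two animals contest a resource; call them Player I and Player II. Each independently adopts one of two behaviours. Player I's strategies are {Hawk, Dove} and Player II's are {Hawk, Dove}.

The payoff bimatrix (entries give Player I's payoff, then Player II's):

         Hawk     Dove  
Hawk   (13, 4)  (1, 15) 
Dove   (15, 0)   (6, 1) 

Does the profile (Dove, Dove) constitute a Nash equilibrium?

Yes

At (Dove, Dove), Player I earns 6; switching to Hawk would give 1, so Player I has no profitable deviation.
Player II earns 1; switching to Hawk would give 0, so Player II has no profitable deviation.
Neither player can gain by a unilateral deviation, so this profile is a Nash equilibrium.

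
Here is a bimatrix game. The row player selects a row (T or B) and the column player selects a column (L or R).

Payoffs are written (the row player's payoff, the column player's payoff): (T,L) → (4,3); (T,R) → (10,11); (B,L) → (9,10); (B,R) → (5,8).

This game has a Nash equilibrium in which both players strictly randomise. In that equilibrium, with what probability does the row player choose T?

Let p be the probability that the row player plays T. In a completely mixed equilibrium, the column player must be indifferent between L and R.
The column player's expected payoff from L is 3p + 10(1−p); from R it is 11p + 8(1−p).
Setting these equal: −7p + 10 = 3p + 8, so p = 1/5.

1/5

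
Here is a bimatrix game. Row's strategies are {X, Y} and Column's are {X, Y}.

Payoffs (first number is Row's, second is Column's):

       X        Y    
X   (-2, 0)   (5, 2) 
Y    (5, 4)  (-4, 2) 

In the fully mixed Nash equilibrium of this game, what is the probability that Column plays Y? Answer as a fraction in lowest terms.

7/16

Let q be the probability that Column plays X. In a completely mixed equilibrium, Row must be indifferent between X and Y.
Row's expected payoff from X is −2q + 5(1−q); from Y it is 5q − 4(1−q).
Setting these equal: −7q + 5 = 9q − 4, so q = 9/16.
Therefore Column plays Y with probability 1 − 9/16 = 7/16.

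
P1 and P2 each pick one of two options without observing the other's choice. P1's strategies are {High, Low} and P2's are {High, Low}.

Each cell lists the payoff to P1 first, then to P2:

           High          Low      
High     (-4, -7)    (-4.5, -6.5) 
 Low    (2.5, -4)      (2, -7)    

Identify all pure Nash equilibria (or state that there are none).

(High, High): P1 prefers Low (2.5 > -4); P2 prefers Low (-6.5 > -7) — not an equilibrium.
(High, Low): P1 prefers Low (2 > -4.5) — not an equilibrium.
(Low, High): P1 gets 2.5 ≥ -4 from High, and P2 gets -4 ≥ -7 from Low — Nash equilibrium.
(Low, Low): P2 prefers High (-4 > -7) — not an equilibrium.

(Low, High)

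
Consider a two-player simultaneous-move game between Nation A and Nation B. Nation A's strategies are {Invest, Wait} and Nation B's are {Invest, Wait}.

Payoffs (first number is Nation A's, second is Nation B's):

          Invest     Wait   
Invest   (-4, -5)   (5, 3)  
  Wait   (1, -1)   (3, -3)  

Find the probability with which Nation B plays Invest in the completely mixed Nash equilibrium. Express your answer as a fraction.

2/7

Let q be the probability that Nation B plays Invest. In a completely mixed equilibrium, Nation A must be indifferent between Invest and Wait.
Nation A's expected payoff from Invest is −4q + 5(1−q); from Wait it is q + 3(1−q).
Setting these equal: −9q + 5 = −2q + 3, so q = 2/7.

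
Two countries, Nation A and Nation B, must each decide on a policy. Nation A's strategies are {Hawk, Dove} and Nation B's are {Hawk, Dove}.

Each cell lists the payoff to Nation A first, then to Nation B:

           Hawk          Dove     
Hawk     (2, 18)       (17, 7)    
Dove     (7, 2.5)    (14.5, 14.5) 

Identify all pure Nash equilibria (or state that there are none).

none

(Hawk, Hawk): Nation A prefers Dove (7 > 2) — not an equilibrium.
(Hawk, Dove): Nation B prefers Hawk (18 > 7) — not an equilibrium.
(Dove, Hawk): Nation B prefers Dove (14.5 > 2.5) — not an equilibrium.
(Dove, Dove): Nation A prefers Hawk (17 > 14.5) — not an equilibrium.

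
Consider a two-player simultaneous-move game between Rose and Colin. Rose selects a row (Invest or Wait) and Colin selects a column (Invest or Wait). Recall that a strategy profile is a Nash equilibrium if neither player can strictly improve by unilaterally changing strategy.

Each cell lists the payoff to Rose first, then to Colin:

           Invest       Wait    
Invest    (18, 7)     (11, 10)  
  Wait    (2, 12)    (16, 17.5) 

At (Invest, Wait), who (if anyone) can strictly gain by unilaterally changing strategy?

Rose at (Invest, Wait) earns 11; deviating to Wait yields 16 — a strict improvement.
Colin earns 10; deviating to Invest yields 7 — not better.
Only Rose has a strictly profitable deviation.

Rose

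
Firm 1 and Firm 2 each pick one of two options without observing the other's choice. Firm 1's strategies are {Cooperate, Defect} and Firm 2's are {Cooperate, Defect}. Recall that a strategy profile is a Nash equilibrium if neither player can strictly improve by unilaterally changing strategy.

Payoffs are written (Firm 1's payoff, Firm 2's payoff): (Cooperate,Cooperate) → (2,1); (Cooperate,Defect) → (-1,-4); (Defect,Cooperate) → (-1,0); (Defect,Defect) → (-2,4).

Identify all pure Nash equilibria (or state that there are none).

(Cooperate, Cooperate): Firm 1 gets 2 ≥ -1 from Defect, and Firm 2 gets 1 ≥ -4 from Defect — Nash equilibrium.
(Cooperate, Defect): Firm 2 prefers Cooperate (1 > -4) — not an equilibrium.
(Defect, Cooperate): Firm 1 prefers Cooperate (2 > -1); Firm 2 prefers Defect (4 > 0) — not an equilibrium.
(Defect, Defect): Firm 1 prefers Cooperate (-1 > -2) — not an equilibrium.

(Cooperate, Cooperate)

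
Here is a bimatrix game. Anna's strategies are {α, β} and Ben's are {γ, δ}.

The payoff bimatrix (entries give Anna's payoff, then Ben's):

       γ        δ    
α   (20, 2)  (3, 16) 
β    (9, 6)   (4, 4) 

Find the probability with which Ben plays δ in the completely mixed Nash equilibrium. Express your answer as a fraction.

Let y be the probability that Ben plays γ. In a completely mixed equilibrium, Anna must be indifferent between α and β.
Anna's expected payoff from α is 20y + 3(1−y); from β it is 9y + 4(1−y).
Setting these equal: 17y + 3 = 5y + 4, so y = 1/12.
Therefore Ben plays δ with probability 1 − 1/12 = 11/12.

11/12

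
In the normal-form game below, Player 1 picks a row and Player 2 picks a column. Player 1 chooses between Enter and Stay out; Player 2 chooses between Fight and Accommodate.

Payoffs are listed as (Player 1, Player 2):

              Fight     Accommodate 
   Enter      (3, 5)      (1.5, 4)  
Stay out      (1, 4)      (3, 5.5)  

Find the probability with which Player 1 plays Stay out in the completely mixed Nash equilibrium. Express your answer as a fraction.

Let p be the probability that Player 1 plays Enter. In a completely mixed equilibrium, Player 2 must be indifferent between Fight and Accommodate.
Player 2's expected payoff from Fight is 5p + 4(1−p); from Accommodate it is 4p + 5.5(1−p).
Setting these equal: p + 4 = −1.5p + 5.5, so p = 3/5.
Therefore Player 1 plays Stay out with probability 1 − 3/5 = 2/5.

2/5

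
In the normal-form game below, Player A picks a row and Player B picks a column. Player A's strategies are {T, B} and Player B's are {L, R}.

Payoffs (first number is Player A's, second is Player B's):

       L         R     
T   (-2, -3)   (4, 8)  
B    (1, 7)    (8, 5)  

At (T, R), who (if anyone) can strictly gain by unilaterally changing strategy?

Player A

Player A at (T, R) earns 4; deviating to B yields 8 — a strict improvement.
Player B earns 8; deviating to L yields -3 — not better.
Only Player A has a strictly profitable deviation.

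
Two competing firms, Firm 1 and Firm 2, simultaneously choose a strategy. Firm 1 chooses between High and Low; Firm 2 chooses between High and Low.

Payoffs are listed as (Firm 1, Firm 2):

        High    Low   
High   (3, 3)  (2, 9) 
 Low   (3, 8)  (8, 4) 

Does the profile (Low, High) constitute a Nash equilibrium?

Yes

At (Low, High), Firm 1 earns 3; switching to High would give 3, so Firm 1 has no profitable deviation.
Firm 2 earns 8; switching to Low would give 4, so Firm 2 has no profitable deviation.
Neither player can gain by a unilateral deviation, so this profile is a Nash equilibrium.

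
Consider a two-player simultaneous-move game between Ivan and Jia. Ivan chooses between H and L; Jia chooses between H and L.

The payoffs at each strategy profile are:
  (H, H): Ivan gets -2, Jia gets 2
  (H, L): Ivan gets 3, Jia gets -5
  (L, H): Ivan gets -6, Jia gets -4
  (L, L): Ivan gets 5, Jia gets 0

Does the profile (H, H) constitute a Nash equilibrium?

Yes

At (H, H), Ivan earns -2; switching to L would give -6, so Ivan has no profitable deviation.
Jia earns 2; switching to L would give -5, so Jia has no profitable deviation.
Neither player can gain by a unilateral deviation, so this profile is a Nash equilibrium.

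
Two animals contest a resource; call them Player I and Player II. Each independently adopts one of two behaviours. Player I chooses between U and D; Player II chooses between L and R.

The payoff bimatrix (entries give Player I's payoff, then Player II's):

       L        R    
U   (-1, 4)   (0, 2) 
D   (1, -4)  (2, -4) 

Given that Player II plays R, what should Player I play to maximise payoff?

D

Against R, Player I earns 0 from U and 2 from D.
So D is the best response.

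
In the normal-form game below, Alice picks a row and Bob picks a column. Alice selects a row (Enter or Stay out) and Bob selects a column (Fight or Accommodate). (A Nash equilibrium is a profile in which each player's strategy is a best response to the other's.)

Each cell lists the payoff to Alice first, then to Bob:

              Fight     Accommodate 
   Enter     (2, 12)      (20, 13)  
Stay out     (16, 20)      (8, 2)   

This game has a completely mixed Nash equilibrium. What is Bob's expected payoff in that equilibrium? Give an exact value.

236/19

First find x, the probability Alice plays Enter, from Bob's indifference between Fight and Accommodate: 12x + 20(1−x) = 13x + 2(1−x), giving x = 18/19.
Since Bob is indifferent in equilibrium, Bob's expected payoff equals the payoff from either column against (18/19, 1/19). Using Fight: 12(18/19) + 20(1/19) = 236/19.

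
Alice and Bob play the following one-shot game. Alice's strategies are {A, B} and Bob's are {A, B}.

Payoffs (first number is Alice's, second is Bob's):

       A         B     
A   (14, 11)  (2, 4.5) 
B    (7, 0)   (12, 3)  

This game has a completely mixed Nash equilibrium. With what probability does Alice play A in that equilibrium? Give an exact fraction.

6/19

Let x be the probability that Alice plays A. In a completely mixed equilibrium, Bob must be indifferent between A and B.
Bob's expected payoff from A is 11x; from B it is 4.5x + 3(1−x).
Setting these equal: 11x = 1.5x + 3, so x = 6/19.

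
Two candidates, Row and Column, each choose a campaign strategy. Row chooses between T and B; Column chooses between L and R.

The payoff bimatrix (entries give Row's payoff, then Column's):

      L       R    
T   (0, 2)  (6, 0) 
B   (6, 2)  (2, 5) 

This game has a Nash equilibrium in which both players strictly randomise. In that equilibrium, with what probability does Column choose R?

Let y be the probability that Column plays L. In a completely mixed equilibrium, Row must be indifferent between T and B.
Row's expected payoff from T is 6(1−y); from B it is 6y + 2(1−y).
Setting these equal: −6y + 6 = 4y + 2, so y = 2/5.
Therefore Column plays R with probability 1 − 2/5 = 3/5.

3/5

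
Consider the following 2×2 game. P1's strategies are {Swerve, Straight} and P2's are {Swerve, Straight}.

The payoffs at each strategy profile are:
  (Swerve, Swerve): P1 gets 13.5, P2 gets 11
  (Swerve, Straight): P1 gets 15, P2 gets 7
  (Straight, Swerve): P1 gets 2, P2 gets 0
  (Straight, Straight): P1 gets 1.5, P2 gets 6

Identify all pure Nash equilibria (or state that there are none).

(Swerve, Swerve)

(Swerve, Swerve): P1 gets 13.5 ≥ 2 from Straight, and P2 gets 11 ≥ 7 from Straight — Nash equilibrium.
(Swerve, Straight): P2 prefers Swerve (11 > 7) — not an equilibrium.
(Straight, Swerve): P1 prefers Swerve (13.5 > 2); P2 prefers Straight (6 > 0) — not an equilibrium.
(Straight, Straight): P1 prefers Swerve (15 > 1.5) — not an equilibrium.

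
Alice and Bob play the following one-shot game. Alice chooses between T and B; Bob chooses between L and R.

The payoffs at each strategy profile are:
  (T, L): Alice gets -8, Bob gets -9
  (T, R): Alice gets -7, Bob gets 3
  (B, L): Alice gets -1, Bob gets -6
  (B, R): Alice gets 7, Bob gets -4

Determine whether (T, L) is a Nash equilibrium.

At (T, L), Alice earns -8; switching to B would give -1, so Alice would deviate.
Bob earns -9; switching to R would give 3, so Bob would deviate.
Since at least one player can profitably deviate, this is not a Nash equilibrium.

No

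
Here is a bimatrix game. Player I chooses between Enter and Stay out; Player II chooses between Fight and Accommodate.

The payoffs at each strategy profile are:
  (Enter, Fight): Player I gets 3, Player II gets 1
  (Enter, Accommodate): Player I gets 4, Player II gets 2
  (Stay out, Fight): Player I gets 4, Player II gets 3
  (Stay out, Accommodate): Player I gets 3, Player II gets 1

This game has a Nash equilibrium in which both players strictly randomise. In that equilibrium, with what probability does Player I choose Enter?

Let x be the probability that Player I plays Enter. In a completely mixed equilibrium, Player II must be indifferent between Fight and Accommodate.
Player II's expected payoff from Fight is x + 3(1−x); from Accommodate it is 2x + (1−x).
Setting these equal: −2x + 3 = x + 1, so x = 2/3.

2/3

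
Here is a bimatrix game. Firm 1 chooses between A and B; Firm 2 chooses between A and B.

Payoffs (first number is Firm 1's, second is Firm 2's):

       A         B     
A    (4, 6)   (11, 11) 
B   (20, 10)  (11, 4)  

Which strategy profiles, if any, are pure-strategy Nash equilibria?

(A, A): Firm 1 prefers B (20 > 4); Firm 2 prefers B (11 > 6) — not an equilibrium.
(A, B): Firm 1 gets 11 ≥ 11 from B, and Firm 2 gets 11 ≥ 6 from A — Nash equilibrium.
(B, A): Firm 1 gets 20 ≥ 4 from A, and Firm 2 gets 10 ≥ 4 from B — Nash equilibrium.
(B, B): Firm 2 prefers A (10 > 4) — not an equilibrium.

(A, B) and (B, A)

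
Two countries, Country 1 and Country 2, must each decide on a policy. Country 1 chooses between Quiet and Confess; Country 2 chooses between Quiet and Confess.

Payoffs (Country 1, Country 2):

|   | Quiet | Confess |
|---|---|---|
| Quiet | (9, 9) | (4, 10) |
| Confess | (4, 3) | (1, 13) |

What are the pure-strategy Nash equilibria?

(Quiet, Quiet): Country 2 prefers Confess (10 > 9) — not an equilibrium.
(Quiet, Confess): Country 1 gets 4 ≥ 1 from Confess, and Country 2 gets 10 ≥ 9 from Quiet — Nash equilibrium.
(Confess, Quiet): Country 1 prefers Quiet (9 > 4); Country 2 prefers Confess (13 > 3) — not an equilibrium.
(Confess, Confess): Country 1 prefers Quiet (4 > 1) — not an equilibrium.

(Quiet, Confess)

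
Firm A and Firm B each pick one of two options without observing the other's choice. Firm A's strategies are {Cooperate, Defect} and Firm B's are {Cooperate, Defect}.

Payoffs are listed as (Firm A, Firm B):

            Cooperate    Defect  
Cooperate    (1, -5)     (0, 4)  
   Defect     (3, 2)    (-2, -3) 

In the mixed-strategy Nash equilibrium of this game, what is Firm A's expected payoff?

1/2

First find y, the probability Firm B plays Cooperate, from Firm A's indifference between Cooperate and Defect: y = 3y − 2(1−y), giving y = 1/2.
Since Firm A is indifferent in equilibrium, Firm A's expected payoff equals the payoff from either row against (1/2, 1/2). Using Cooperate: (1/2) = 1/2.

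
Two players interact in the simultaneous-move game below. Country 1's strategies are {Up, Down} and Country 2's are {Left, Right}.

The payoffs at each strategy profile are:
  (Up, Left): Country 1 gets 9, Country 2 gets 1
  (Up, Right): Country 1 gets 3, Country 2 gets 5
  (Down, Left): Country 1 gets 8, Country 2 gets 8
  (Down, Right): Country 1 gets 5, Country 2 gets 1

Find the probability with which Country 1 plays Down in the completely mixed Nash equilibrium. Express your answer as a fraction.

Let p be the probability that Country 1 plays Up. In a completely mixed equilibrium, Country 2 must be indifferent between Left and Right.
Country 2's expected payoff from Left is p + 8(1−p); from Right it is 5p + (1−p).
Setting these equal: −7p + 8 = 4p + 1, so p = 7/11.
Therefore Country 1 plays Down with probability 1 − 7/11 = 4/11.

4/11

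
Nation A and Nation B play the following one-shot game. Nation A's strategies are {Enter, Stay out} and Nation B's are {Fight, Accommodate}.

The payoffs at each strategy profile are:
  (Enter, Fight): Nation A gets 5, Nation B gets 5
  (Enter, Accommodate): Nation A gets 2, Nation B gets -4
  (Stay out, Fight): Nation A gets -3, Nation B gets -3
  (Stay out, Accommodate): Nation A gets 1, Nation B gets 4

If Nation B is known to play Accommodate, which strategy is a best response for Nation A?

Against Accommodate, Nation A earns 2 from Enter and 1 from Stay out.
So Enter is the best response.

Enter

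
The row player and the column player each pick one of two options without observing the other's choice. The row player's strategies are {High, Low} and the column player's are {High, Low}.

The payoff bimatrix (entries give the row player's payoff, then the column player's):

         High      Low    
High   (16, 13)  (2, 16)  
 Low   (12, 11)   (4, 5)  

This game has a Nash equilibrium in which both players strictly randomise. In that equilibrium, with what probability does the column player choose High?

1/3

Let y be the probability that the column player plays High. In a completely mixed equilibrium, the row player must be indifferent between High and Low.
The row player's expected payoff from High is 16y + 2(1−y); from Low it is 12y + 4(1−y).
Setting these equal: 14y + 2 = 8y + 4, so y = 1/3.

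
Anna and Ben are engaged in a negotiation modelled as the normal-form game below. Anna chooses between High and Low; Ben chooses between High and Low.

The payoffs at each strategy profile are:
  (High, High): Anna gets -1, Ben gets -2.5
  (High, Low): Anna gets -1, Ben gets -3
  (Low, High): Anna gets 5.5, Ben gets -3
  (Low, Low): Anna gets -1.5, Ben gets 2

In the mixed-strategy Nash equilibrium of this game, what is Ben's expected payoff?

First find p, the probability Anna plays High, from Ben's indifference between High and Low: −2.5p − 3(1−p) = −3p + 2(1−p), giving p = 10/11.
Since Ben is indifferent in equilibrium, Ben's expected payoff equals the payoff from either column against (10/11, 1/11). Using High: −2.5(10/11) − 3(1/11) = -28/11.

-28/11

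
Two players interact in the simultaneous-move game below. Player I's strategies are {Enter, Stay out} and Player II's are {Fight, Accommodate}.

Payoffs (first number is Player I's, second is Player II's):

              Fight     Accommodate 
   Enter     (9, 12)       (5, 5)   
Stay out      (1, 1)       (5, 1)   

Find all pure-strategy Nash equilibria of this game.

(Enter, Fight) and (Stay out, Accommodate)

(Enter, Fight): Player I gets 9 ≥ 1 from Stay out, and Player II gets 12 ≥ 5 from Accommodate — Nash equilibrium.
(Enter, Accommodate): Player II prefers Fight (12 > 5) — not an equilibrium.
(Stay out, Fight): Player I prefers Enter (9 > 1) — not an equilibrium.
(Stay out, Accommodate): Player I gets 5 ≥ 5 from Enter, and Player II gets 1 ≥ 1 from Fight — Nash equilibrium.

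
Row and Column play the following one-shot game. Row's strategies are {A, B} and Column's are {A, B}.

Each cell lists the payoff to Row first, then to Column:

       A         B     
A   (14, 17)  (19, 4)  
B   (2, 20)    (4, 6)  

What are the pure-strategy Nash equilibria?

(A, A): Row gets 14 ≥ 2 from B, and Column gets 17 ≥ 4 from B — Nash equilibrium.
(A, B): Column prefers A (17 > 4) — not an equilibrium.
(B, A): Row prefers A (14 > 2) — not an equilibrium.
(B, B): Row prefers A (19 > 4); Column prefers A (20 > 6) — not an equilibrium.

(A, A)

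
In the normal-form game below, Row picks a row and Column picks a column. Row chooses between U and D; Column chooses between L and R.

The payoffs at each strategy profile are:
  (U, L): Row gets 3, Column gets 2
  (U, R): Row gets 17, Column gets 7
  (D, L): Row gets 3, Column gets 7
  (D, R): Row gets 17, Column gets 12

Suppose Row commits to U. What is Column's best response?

R

Against U, Column earns 2 from L and 7 from R.
So R is the best response.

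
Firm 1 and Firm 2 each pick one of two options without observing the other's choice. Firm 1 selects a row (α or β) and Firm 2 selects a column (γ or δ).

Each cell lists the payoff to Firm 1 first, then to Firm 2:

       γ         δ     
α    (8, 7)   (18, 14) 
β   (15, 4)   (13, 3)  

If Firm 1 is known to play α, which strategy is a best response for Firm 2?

δ

Against α, Firm 2 earns 7 from γ and 14 from δ.
So δ is the best response.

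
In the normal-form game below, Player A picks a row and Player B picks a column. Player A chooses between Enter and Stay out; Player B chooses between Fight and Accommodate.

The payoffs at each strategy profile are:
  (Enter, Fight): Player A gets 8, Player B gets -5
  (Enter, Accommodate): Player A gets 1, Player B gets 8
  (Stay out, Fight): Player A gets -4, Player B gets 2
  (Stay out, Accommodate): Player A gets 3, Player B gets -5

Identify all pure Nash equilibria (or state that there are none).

none

(Enter, Fight): Player B prefers Accommodate (8 > -5) — not an equilibrium.
(Enter, Accommodate): Player A prefers Stay out (3 > 1) — not an equilibrium.
(Stay out, Fight): Player A prefers Enter (8 > -4) — not an equilibrium.
(Stay out, Accommodate): Player B prefers Fight (2 > -5) — not an equilibrium.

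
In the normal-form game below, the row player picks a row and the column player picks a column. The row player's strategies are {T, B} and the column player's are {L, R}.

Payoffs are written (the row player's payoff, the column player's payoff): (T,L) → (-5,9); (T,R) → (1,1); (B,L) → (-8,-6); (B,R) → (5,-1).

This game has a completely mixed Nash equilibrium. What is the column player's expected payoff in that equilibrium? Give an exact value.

First find p, the probability the row player plays T, from the column player's indifference between L and R: 9p − 6(1−p) = p − (1−p), giving p = 5/13.
Since the column player is indifferent in equilibrium, the column player's expected payoff equals the payoff from either column against (5/13, 8/13). Using L: 9(5/13) − 6(8/13) = -3/13.

-3/13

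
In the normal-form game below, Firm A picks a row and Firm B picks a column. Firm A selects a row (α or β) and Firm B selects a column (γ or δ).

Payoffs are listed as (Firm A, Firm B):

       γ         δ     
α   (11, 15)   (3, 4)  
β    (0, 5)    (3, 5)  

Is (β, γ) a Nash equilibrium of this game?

No

At (β, γ), Firm A earns 0; switching to α would give 11, so Firm A would deviate.
Firm B earns 5; switching to δ would give 5, so Firm B has no profitable deviation.
Since at least one player can profitably deviate, this is not a Nash equilibrium.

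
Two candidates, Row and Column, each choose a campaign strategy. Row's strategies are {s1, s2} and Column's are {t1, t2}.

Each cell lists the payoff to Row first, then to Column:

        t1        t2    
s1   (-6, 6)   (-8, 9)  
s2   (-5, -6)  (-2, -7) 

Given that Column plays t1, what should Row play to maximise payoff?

s2

Against t1, Row earns -6 from s1 and -5 from s2.
So s2 is the best response.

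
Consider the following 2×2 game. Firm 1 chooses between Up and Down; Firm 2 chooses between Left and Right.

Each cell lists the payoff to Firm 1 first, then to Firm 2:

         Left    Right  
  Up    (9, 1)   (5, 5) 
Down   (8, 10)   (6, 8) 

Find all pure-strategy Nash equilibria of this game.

none

(Up, Left): Firm 2 prefers Right (5 > 1) — not an equilibrium.
(Up, Right): Firm 1 prefers Down (6 > 5) — not an equilibrium.
(Down, Left): Firm 1 prefers Up (9 > 8) — not an equilibrium.
(Down, Right): Firm 2 prefers Left (10 > 8) — not an equilibrium.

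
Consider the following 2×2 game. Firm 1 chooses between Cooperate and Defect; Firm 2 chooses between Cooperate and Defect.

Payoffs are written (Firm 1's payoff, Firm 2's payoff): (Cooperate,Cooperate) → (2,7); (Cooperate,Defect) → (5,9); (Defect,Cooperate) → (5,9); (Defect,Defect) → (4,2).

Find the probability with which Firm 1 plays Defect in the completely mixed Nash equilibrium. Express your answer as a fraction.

Let x be the probability that Firm 1 plays Cooperate. In a completely mixed equilibrium, Firm 2 must be indifferent between Cooperate and Defect.
Firm 2's expected payoff from Cooperate is 7x + 9(1−x); from Defect it is 9x + 2(1−x).
Setting these equal: −2x + 9 = 7x + 2, so x = 7/9.
Therefore Firm 1 plays Defect with probability 1 − 7/9 = 2/9.

2/9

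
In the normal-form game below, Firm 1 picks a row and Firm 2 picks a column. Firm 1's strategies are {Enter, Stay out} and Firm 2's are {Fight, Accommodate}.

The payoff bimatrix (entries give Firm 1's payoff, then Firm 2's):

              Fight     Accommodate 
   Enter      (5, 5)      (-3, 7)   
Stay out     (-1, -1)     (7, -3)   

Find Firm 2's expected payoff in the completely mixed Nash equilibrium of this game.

2

First find p, the probability Firm 1 plays Enter, from Firm 2's indifference between Fight and Accommodate: 5p − (1−p) = 7p − 3(1−p), giving p = 1/2.
Since Firm 2 is indifferent in equilibrium, Firm 2's expected payoff equals the payoff from either column against (1/2, 1/2). Using Fight: 5(1/2) − (1/2) = 2.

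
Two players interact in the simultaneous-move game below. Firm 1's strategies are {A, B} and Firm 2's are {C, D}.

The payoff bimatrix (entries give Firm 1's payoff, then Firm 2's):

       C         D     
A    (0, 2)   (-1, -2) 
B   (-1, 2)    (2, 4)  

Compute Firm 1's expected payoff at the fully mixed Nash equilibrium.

First find q, the probability Firm 2 plays C, from Firm 1's indifference between A and B: −(1−q) = −q + 2(1−q), giving q = 3/4.
Since Firm 1 is indifferent in equilibrium, Firm 1's expected payoff equals the payoff from either row against (3/4, 1/4). Using A: −(1/4) = -1/4.

-1/4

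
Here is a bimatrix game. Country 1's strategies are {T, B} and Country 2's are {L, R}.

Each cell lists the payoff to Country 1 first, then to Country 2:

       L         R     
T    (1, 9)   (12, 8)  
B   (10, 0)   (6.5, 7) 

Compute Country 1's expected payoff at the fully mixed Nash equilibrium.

227/29

First find y, the probability Country 2 plays L, from Country 1's indifference between T and B: y + 12(1−y) = 10y + 6.5(1−y), giving y = 11/29.
Since Country 1 is indifferent in equilibrium, Country 1's expected payoff equals the payoff from either row against (11/29, 18/29). Using T: (11/29) + 12(18/29) = 227/29.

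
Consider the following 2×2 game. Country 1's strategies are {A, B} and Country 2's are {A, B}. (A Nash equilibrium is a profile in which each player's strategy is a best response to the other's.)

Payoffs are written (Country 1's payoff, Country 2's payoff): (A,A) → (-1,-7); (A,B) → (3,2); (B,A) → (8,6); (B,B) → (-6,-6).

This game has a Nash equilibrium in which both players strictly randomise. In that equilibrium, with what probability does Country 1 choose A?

Let r be the probability that Country 1 plays A. In a completely mixed equilibrium, Country 2 must be indifferent between A and B.
Country 2's expected payoff from A is −7r + 6(1−r); from B it is 2r − 6(1−r).
Setting these equal: −13r + 6 = 8r − 6, so r = 4/7.

4/7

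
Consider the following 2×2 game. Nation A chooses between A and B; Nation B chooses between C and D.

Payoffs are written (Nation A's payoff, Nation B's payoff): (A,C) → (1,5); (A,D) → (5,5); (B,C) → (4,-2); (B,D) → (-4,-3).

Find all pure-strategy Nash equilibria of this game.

(A, C): Nation A prefers B (4 > 1) — not an equilibrium.
(A, D): Nation A gets 5 ≥ -4 from B, and Nation B gets 5 ≥ 5 from C — Nash equilibrium.
(B, C): Nation A gets 4 ≥ 1 from A, and Nation B gets -2 ≥ -3 from D — Nash equilibrium.
(B, D): Nation A prefers A (5 > -4); Nation B prefers C (-2 > -3) — not an equilibrium.

(A, D) and (B, C)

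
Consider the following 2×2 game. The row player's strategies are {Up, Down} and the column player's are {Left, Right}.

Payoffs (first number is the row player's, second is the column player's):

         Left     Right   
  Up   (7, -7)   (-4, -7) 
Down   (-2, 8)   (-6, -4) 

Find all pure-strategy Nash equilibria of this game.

(Up, Left): the row player gets 7 ≥ -2 from Down, and the column player gets -7 ≥ -7 from Right — Nash equilibrium.
(Up, Right): the row player gets -4 ≥ -6 from Down, and the column player gets -7 ≥ -7 from Left — Nash equilibrium.
(Down, Left): the row player prefers Up (7 > -2) — not an equilibrium.
(Down, Right): the row player prefers Up (-4 > -6); the column player prefers Left (8 > -4) — not an equilibrium.

(Up, Left) and (Up, Right)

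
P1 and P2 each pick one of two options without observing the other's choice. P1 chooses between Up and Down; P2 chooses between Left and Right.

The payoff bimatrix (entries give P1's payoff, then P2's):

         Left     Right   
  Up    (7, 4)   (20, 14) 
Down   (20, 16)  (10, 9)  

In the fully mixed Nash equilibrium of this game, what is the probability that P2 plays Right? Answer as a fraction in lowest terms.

13/23

Let c be the probability that P2 plays Left. In a completely mixed equilibrium, P1 must be indifferent between Up and Down.
P1's expected payoff from Up is 7c + 20(1−c); from Down it is 20c + 10(1−c).
Setting these equal: −13c + 20 = 10c + 10, so c = 10/23.
Therefore P2 plays Right with probability 1 − 10/23 = 13/23.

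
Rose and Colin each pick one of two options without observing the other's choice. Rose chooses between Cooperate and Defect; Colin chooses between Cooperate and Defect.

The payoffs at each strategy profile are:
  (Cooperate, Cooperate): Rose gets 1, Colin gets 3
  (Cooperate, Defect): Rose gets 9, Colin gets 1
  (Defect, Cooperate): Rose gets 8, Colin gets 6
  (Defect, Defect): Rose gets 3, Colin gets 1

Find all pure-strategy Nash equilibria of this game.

(Cooperate, Cooperate): Rose prefers Defect (8 > 1) — not an equilibrium.
(Cooperate, Defect): Colin prefers Cooperate (3 > 1) — not an equilibrium.
(Defect, Cooperate): Rose gets 8 ≥ 1 from Cooperate, and Colin gets 6 ≥ 1 from Defect — Nash equilibrium.
(Defect, Defect): Rose prefers Cooperate (9 > 3); Colin prefers Cooperate (6 > 1) — not an equilibrium.

(Defect, Cooperate)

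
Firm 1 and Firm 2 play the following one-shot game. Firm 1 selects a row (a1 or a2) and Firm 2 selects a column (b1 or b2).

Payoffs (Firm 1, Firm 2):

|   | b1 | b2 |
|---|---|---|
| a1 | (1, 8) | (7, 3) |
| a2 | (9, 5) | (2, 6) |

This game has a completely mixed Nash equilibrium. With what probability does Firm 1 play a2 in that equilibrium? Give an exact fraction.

Let p be the probability that Firm 1 plays a1. In a completely mixed equilibrium, Firm 2 must be indifferent between b1 and b2.
Firm 2's expected payoff from b1 is 8p + 5(1−p); from b2 it is 3p + 6(1−p).
Setting these equal: 3p + 5 = −3p + 6, so p = 1/6.
Therefore Firm 1 plays a2 with probability 1 − 1/6 = 5/6.

5/6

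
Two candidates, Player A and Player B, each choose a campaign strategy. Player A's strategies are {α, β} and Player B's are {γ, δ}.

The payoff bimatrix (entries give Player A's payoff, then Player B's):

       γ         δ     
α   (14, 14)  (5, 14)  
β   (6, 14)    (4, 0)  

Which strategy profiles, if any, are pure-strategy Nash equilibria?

(α, γ) and (α, δ)

(α, γ): Player A gets 14 ≥ 6 from β, and Player B gets 14 ≥ 14 from δ — Nash equilibrium.
(α, δ): Player A gets 5 ≥ 4 from β, and Player B gets 14 ≥ 14 from γ — Nash equilibrium.
(β, γ): Player A prefers α (14 > 6) — not an equilibrium.
(β, δ): Player A prefers α (5 > 4); Player B prefers γ (14 > 0) — not an equilibrium.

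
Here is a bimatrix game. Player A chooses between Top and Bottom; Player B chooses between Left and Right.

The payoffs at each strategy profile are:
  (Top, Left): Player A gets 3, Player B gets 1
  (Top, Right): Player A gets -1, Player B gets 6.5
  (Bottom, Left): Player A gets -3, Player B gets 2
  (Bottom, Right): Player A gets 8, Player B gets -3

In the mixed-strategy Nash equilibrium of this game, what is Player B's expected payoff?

32/21

First find x, the probability Player A plays Top, from Player B's indifference between Left and Right: x + 2(1−x) = 6.5x − 3(1−x), giving x = 10/21.
Since Player B is indifferent in equilibrium, Player B's expected payoff equals the payoff from either column against (10/21, 11/21). Using Left: (10/21) + 2(11/21) = 32/21.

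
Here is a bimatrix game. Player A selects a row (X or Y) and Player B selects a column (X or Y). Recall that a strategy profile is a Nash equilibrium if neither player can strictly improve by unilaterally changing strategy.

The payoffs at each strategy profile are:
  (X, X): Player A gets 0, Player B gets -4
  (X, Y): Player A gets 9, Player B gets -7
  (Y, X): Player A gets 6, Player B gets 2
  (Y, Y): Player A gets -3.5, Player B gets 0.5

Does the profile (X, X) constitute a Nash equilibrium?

At (X, X), Player A earns 0; switching to Y would give 6, so Player A would deviate.
Player B earns -4; switching to Y would give -7, so Player B has no profitable deviation.
Since at least one player can profitably deviate, this is not a Nash equilibrium.

No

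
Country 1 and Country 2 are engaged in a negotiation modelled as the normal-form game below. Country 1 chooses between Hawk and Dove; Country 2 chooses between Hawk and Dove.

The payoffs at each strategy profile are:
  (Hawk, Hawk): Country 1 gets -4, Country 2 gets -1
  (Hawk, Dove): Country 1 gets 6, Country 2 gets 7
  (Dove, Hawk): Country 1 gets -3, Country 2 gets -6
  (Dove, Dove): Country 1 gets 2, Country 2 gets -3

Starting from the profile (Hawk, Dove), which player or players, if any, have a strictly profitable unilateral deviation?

Neither

Country 1 at (Hawk, Dove) earns 6; deviating to Dove yields 2 — not better.
Country 2 earns 7; deviating to Hawk yields -1 — not better.
Neither player can strictly improve; the profile is a Nash equilibrium.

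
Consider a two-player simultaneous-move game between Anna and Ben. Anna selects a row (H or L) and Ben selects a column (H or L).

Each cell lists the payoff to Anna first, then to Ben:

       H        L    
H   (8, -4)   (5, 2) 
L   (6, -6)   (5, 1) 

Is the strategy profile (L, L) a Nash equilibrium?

At (L, L), Anna earns 5; switching to H would give 5, so Anna has no profitable deviation.
Ben earns 1; switching to H would give -6, so Ben has no profitable deviation.
Neither player can gain by a unilateral deviation, so this profile is a Nash equilibrium.

Yes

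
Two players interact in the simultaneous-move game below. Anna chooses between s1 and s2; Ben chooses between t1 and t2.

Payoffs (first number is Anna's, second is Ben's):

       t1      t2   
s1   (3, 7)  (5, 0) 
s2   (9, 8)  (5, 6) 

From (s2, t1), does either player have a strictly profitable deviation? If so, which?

Anna at (s2, t1) earns 9; deviating to s1 yields 3 — not better.
Ben earns 8; deviating to t2 yields 6 — not better.
Neither player can strictly improve; the profile is a Nash equilibrium.

Neither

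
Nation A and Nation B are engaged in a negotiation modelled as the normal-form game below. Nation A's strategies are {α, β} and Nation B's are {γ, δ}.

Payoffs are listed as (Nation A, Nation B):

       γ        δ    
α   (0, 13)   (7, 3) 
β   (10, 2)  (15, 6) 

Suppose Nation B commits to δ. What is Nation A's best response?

Against δ, Nation A earns 7 from α and 15 from β.
So β is the best response.

β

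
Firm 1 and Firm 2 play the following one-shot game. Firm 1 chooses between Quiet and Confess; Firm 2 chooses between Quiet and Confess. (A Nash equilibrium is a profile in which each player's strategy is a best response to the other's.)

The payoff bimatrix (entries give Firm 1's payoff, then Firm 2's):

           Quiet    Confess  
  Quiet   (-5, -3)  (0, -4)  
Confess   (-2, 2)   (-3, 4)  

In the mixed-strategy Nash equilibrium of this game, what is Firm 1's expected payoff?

First find q, the probability Firm 2 plays Quiet, from Firm 1's indifference between Quiet and Confess: −5q = −2q − 3(1−q), giving q = 1/2.
Since Firm 1 is indifferent in equilibrium, Firm 1's expected payoff equals the payoff from either row against (1/2, 1/2). Using Quiet: −5(1/2) = -5/2.

-5/2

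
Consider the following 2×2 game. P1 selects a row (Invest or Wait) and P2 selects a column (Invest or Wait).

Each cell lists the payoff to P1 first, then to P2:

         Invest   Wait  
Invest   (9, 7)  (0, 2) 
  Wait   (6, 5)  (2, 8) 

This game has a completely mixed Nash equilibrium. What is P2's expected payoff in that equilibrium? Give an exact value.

First find x, the probability P1 plays Invest, from P2's indifference between Invest and Wait: 7x + 5(1−x) = 2x + 8(1−x), giving x = 3/8.
Since P2 is indifferent in equilibrium, P2's expected payoff equals the payoff from either column against (3/8, 5/8). Using Invest: 7(3/8) + 5(5/8) = 23/4.

23/4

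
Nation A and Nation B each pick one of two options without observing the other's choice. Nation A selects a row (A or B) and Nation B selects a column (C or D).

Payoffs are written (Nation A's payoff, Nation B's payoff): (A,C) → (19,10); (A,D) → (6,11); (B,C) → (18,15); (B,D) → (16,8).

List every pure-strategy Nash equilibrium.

(A, C): Nation B prefers D (11 > 10) — not an equilibrium.
(A, D): Nation A prefers B (16 > 6) — not an equilibrium.
(B, C): Nation A prefers A (19 > 18) — not an equilibrium.
(B, D): Nation B prefers C (15 > 8) — not an equilibrium.

none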